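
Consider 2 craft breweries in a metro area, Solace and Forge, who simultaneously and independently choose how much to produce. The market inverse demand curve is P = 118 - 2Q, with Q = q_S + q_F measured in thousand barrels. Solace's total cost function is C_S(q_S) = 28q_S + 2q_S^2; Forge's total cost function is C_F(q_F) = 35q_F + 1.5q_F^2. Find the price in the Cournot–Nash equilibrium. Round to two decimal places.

81.54

Solace's profit: π_S = (118 - 2Q)q_S - (28q_S + 2q_S²). Setting ∂π_S/∂q_S = 0: 90 - 8q_S - 2(q_F) = 0.
Forge's first-order condition: 83 - 7q_F - 2(q_S) = 0.
Rearranging gives the reaction functions q_S = (90 - 2q_F)/8 and q_F = (83 - 2q_S)/7.
Solving the pair: q_S = 116/13, q_F = 121/13.
Total output Q = 237/13, so price P = 118 - 2·(237/13) = 1060/13.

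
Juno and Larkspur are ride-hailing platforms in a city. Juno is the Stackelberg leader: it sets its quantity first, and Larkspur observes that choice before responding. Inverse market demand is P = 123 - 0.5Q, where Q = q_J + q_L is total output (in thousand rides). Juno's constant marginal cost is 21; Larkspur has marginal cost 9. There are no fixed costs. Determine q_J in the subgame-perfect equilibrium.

90

Solve by backward induction. Given q_J, the follower Larkspur maximises π_L = (123 - (1/2)q_J - (1/2)q_L)q_L - 9q_L.
Setting the follower's marginal profit to zero, 114 - (1/2)q_J - q_L = 0, i.e. q_L = (114 - (1/2)q_J).
Juno substitutes q_L(q_J) into its own profit: π_J = q_J(123 - (1/2)q_J - (114 - (1/2)q_J)/2) - 21q_J = (66 - (1/4)q_J)q_J - 21q_J.
Leader FOC: 45 - (1/2)q_J = 0, so q_J = 90.
Then q_L = (114 - (1/2)·90) = 69.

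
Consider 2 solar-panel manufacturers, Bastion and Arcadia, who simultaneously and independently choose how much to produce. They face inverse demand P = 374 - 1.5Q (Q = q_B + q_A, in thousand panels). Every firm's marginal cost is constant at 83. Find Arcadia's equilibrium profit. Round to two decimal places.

Each firm earns π_i = (374 - 1.5Q)q_i - 83q_i.
First-order condition (treating rivals' output as given): 291 - 3q_i - (3/2)q_j = 0.
With identical firms every q_j equals q_i, so q_j = q_i and 291 = (9/2)q_i, giving q_i = 194/3.
Price P = 374 - (3/2)·(388/3) = 180.
Arcadia's profit: (180 - 83)·(194/3) = 6272.6667.

6272.67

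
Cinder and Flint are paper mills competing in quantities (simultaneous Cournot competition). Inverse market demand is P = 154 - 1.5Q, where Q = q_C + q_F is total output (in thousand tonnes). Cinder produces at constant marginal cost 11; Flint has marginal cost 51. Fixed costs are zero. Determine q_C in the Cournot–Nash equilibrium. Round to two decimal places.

40.67

Cinder's profit: π_C = (154 - 1.5Q)q_C - (11q_C). Setting ∂π_C/∂q_C = 0: 143 - 3q_C - (3/2)(q_F) = 0.
Flint's profit: π_F = (154 - 1.5Q)q_F - (51q_F). Setting ∂π_F/∂q_F = 0: 103 - 3q_F - (3/2)(q_C) = 0.
So q_C = (143 - (3/2)q_F)/3 and q_F = (103 - (3/2)q_C)/3.
Substituting one into the other gives q_C = 122/3 and q_F = 14.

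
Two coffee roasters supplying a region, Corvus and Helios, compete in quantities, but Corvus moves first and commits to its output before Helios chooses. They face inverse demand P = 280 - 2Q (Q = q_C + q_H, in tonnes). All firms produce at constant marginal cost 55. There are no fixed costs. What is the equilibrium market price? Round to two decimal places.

The follower Helios best-responds to any q_C: π_H = (280 - 2Q)q_H - 55q_H.
Setting the follower's marginal profit to zero, 225 - 2q_C - 4q_H = 0, i.e. q_H = (225 - 2q_C)/4.
Corvus substitutes q_H(q_C) into its own profit: π_C = q_C(280 - 2q_C - (225 - 2q_C)/2) - 55q_C = (335/2 - q_C)q_C - 55q_C.
Maximising: ∂π_C/∂q_C = 225/2 - 2q_C = 0, giving q_C = 225/4.
Then q_H = (225 - 2·(225/4))/4 = 225/8.
Total output Q = 675/8, so price P = 280 - 2·(675/8) = 445/4.

111.25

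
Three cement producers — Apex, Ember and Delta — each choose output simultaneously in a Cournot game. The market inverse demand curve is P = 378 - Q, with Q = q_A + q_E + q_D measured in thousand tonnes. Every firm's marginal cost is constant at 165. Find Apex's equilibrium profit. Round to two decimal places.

2835.56

Each firm earns π_i = (378 - Q)q_i - 165q_i.
Setting ∂π_i/∂q_i = 0 with rivals' quantities fixed: 213 - 2q_i - Σ_{j≠i} q_j = 0.
With identical firms every q_j equals q_i, so Σ_{j≠i} q_j = 2q_i and 213 = 4q_i, giving q_i = 213/4.
Price P = 378 - 639/4 = 873/4.
Apex's profit: (873/4 - 165)·(213/4) = 2835.5625.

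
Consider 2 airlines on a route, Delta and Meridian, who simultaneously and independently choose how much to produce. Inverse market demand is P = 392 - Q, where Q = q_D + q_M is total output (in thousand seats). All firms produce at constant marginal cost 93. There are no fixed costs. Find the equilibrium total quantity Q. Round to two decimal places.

A representative firm's profit is π_i = q_i(392 - Q) - 93q_i.
Setting ∂π_i/∂q_i = 0 with rivals' quantities fixed: 299 - 2q_i - q_j = 0.
By symmetry each firm produces the same amount; substituting q_j = q_i yields q_i = 299/3.
Total output Q = 299/3 + 299/3 = 598/3.

199.33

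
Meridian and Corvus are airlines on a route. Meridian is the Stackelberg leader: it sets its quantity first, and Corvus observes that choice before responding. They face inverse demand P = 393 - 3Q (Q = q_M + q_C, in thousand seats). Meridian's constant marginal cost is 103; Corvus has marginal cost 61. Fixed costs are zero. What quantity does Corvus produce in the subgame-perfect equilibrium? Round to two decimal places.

34.67

Solve by backward induction. Given q_M, the follower Corvus maximises π_C = (393 - 3q_M - 3q_C)q_C - 61q_C.
Setting the follower's marginal profit to zero, 332 - 3q_M - 6q_C = 0, i.e. q_C = (332 - 3q_M)/6.
The leader anticipates this reaction. Substituting into P = 393 - 3Q gives P = 227 - (3/2)q_M, so π_M = (227 - (3/2)q_M)q_M - 103q_M.
The leader's first-order condition 124 - 3q_M = 0 yields q_M = 124/3.
Then q_C = (332 - 3·(124/3))/6 = 104/3.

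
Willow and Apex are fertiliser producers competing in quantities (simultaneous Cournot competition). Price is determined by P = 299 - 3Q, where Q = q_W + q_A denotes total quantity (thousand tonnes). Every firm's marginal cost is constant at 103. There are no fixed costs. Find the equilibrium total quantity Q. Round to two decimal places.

43.56

A representative firm's profit is π_i = q_i(299 - 3Q) - 103q_i.
Setting ∂π_i/∂q_i = 0 with rivals' quantities fixed: 196 - 6q_i - 3q_j = 0.
By symmetry each firm produces the same amount; substituting q_j = q_i yields q_i = 196/9.
Total output Q = 196/9 + 196/9 = 392/9.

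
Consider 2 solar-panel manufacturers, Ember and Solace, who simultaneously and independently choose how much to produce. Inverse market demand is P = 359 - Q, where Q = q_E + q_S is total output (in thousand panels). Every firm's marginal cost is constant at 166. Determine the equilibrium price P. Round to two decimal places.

230.33

Each firm earns π_i = (359 - Q)q_i - 166q_i.
First-order condition (treating rivals' output as given): 193 - 2q_i - q_j = 0.
With identical firms every q_j equals q_i, so q_j = q_i and 193 = 3q_i, giving q_i = 193/3.
Total output Q = 386/3, so price P = 359 - 386/3 = 691/3.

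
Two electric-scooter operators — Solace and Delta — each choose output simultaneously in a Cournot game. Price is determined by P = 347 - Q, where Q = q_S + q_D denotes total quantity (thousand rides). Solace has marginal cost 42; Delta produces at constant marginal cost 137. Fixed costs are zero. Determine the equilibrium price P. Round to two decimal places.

175.33

Solace's profit: π_S = (347 - Q)q_S - (42q_S). Setting ∂π_S/∂q_S = 0: 305 - 2q_S - (q_D) = 0.
Delta's first-order condition: 210 - 2q_D - (q_S) = 0.
So q_S = (305 - q_D)/2 and q_D = (210 - q_S)/2.
Solving the pair: q_S = 400/3, q_D = 115/3.
Total output Q = 515/3, so price P = 347 - 515/3 = 526/3.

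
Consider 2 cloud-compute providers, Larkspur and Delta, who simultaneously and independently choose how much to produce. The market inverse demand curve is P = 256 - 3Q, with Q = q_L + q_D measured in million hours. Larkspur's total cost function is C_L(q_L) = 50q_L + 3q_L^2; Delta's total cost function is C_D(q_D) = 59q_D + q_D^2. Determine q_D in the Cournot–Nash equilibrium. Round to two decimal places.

Larkspur's profit: π_L = (256 - 3Q)q_L - (50q_L + 3q_L²). Setting ∂π_L/∂q_L = 0: 206 - 12q_L - 3(q_D) = 0.
Delta's first-order condition: 197 - 8q_D - 3(q_L) = 0.
Best responses: q_L = (206 - 3q_D)/12, q_D = (197 - 3q_L)/8.
Solving the pair: q_L = 1057/87, q_D = 582/29.

20.07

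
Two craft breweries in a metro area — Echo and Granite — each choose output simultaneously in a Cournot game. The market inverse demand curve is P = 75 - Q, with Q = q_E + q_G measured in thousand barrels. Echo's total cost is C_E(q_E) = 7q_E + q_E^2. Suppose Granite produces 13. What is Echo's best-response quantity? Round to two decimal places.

With the rival's output fixed at 13, Echo's profit is π_E = (75 - 13 - q_E)q_E - (7q_E + q_E²) = (62 - q_E)q_E - (7q_E + q_E²).
∂π_E/∂q_E = 55 - 4q_E = 0, so q_E = 55/4.

13.75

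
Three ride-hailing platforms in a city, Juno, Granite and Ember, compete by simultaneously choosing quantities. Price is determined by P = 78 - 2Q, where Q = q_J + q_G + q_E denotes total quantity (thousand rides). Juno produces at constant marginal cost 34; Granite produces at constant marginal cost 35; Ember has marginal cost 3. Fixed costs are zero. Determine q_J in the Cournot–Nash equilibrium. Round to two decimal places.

1.75

Juno's profit: π_J = (78 - 2Q)q_J - (34q_J). Setting ∂π_J/∂q_J = 0: 44 - 4q_J - 2(q_G + q_E) = 0.
Granite's profit: π_G = (78 - 2Q)q_G - (35q_G). Setting ∂π_G/∂q_G = 0: 43 - 4q_G - 2(q_J + q_E) = 0.
Ember's first-order condition: 75 - 4q_E - 2(q_J + q_G) = 0.
Adding the 3 conditions: 162 − 4Q − 4Q = 0, i.e. Q = 81/4.
Back-substituting: q_J = (44 − 81/2)/2 = 7/4, q_G = (43 − 81/2)/2 = 5/4, q_E = (75 − 81/2)/2 = 69/4.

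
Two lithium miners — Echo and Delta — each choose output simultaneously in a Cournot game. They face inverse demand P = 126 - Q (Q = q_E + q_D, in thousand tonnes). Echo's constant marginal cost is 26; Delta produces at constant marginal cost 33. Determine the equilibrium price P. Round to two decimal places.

61.67

Echo's profit: π_E = (126 - Q)q_E - (26q_E). Setting ∂π_E/∂q_E = 0: 100 - 2q_E - (q_D) = 0.
Delta's profit: π_D = (126 - Q)q_D - (33q_D). Setting ∂π_D/∂q_D = 0: 93 - 2q_D - (q_E) = 0.
Rearranging gives the reaction functions q_E = (100 - q_D)/2 and q_D = (93 - q_E)/2.
Substituting one into the other gives q_E = 107/3 and q_D = 86/3.
Total output Q = 193/3, so price P = 126 - 193/3 = 185/3.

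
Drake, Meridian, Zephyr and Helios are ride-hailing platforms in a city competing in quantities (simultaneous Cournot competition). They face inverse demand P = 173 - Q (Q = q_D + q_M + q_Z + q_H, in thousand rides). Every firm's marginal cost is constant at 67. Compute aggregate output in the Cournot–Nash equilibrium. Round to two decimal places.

84.80

A representative firm's profit is π_i = q_i(173 - Q) - 67q_i.
Setting ∂π_i/∂q_i = 0 with rivals' quantities fixed: 106 - 2q_i - Σ_{j≠i} q_j = 0.
With identical firms every q_j equals q_i, so Σ_{j≠i} q_j = 3q_i and 106 = 5q_i, giving q_i = 106/5.
Total output Q = 106/5 + 106/5 + 106/5 + 106/5 = 424/5.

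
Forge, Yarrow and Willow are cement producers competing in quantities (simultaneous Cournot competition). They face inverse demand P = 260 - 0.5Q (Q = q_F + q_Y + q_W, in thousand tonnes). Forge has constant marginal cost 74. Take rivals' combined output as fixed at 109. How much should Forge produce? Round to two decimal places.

With rivals' combined output fixed at 109, Forge's profit is π_F = (260 - (1/2)·109 - (1/2)q_F)q_F - (74q_F) = (411/2 - (1/2)q_F)q_F - (74q_F).
∂π_F/∂q_F = 263/2 - q_F = 0, so q_F = 263/2.

131.50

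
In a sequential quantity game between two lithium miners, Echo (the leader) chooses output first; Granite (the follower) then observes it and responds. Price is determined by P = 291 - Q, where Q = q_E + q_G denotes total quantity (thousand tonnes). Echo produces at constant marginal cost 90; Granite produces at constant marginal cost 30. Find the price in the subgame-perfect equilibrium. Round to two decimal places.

Solve by backward induction. Given q_E, the follower Granite maximises π_G = (291 - q_E - q_G)q_G - 30q_G.
Setting the follower's marginal profit to zero, 261 - q_E - 2q_G = 0, i.e. q_G = (261 - q_E)/2.
Echo substitutes q_G(q_E) into its own profit: π_E = q_E(291 - q_E - (261 - q_E)/2) - 90q_E = (321/2 - (1/2)q_E)q_E - 90q_E.
The leader's first-order condition 141/2 - q_E = 0 yields q_E = 141/2.
Then q_G = (261 - 141/2)/2 = 381/4.
Total output Q = 663/4, so price P = 291 - 663/4 = 501/4.

125.25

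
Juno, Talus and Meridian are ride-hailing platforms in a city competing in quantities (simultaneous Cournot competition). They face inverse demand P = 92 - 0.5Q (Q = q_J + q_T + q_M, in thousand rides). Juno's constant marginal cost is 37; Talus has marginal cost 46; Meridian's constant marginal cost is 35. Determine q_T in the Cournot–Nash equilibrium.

13

Juno's profit: π_J = (92 - 0.5Q)q_J - (37q_J). Setting ∂π_J/∂q_J = 0: 55 - q_J - (1/2)(q_T + q_M) = 0.
Talus's profit: π_T = (92 - 0.5Q)q_T - (46q_T). Setting ∂π_T/∂q_T = 0: 46 - q_T - (1/2)(q_J + q_M) = 0.
Meridian's profit: π_M = (92 - 0.5Q)q_M - (35q_M). Setting ∂π_M/∂q_M = 0: 57 - q_M - (1/2)(q_J + q_T) = 0.
Adding the 3 first-order conditions: 158 − 2Q = 0, so Q = 79.
Back-substituting: q_J = (55 − 79/2)/(1/2) = 31, q_T = (46 − 79/2)/(1/2) = 13, q_M = (57 − 79/2)/(1/2) = 35.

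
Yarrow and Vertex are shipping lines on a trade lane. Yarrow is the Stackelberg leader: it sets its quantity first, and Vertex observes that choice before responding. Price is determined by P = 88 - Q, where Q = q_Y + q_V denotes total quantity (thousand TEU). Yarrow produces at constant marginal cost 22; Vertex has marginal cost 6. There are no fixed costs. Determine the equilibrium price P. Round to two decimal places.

The follower Vertex best-responds to any q_Y: π_V = (88 - Q)q_V - 6q_V.
Follower FOC: 82 - q_Y - 2q_V = 0, so q_V(q_Y) = (82 - q_Y)/2.
The leader anticipates this reaction. Substituting into P = 88 - Q gives P = 47 - (1/2)q_Y, so π_Y = (47 - (1/2)q_Y)q_Y - 22q_Y.
The leader's first-order condition 25 - q_Y = 0 yields q_Y = 25.
Then q_V = (82 - 25)/2 = 57/2.
Total output Q = 107/2, so price P = 88 - 107/2 = 69/2.

34.50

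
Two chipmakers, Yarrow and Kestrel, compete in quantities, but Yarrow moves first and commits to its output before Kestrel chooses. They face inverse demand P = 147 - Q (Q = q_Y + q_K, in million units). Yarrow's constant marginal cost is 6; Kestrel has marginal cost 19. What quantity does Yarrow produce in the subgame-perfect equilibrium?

77

Solve by backward induction. Given q_Y, the follower Kestrel maximises π_K = (147 - q_Y - q_K)q_K - 19q_K.
Follower FOC: 128 - q_Y - 2q_K = 0, so q_K(q_Y) = (128 - q_Y)/2.
The leader anticipates this reaction. Substituting into P = 147 - Q gives P = 83 - (1/2)q_Y, so π_Y = (83 - (1/2)q_Y)q_Y - 6q_Y.
The leader's first-order condition 77 - q_Y = 0 yields q_Y = 77.
Then q_K = (128 - 77)/2 = 51/2.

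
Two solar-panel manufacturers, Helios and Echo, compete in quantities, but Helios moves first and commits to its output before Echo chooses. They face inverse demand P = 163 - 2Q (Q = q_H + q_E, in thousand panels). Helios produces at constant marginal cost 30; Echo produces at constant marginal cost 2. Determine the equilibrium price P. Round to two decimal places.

The follower Echo best-responds to any q_H: π_E = (163 - 2Q)q_E - 2q_E.
Follower FOC: 161 - 2q_H - 4q_E = 0, so q_E(q_H) = (161 - 2q_H)/4.
Helios substitutes q_E(q_H) into its own profit: π_H = q_H(163 - 2q_H - (161 - 2q_H)/2) - 30q_H = (165/2 - q_H)q_H - 30q_H.
Maximising: ∂π_H/∂q_H = 105/2 - 2q_H = 0, giving q_H = 105/4.
Then q_E = (161 - 2·(105/4))/4 = 217/8.
Total output Q = 427/8, so price P = 163 - 2·(427/8) = 225/4.

56.25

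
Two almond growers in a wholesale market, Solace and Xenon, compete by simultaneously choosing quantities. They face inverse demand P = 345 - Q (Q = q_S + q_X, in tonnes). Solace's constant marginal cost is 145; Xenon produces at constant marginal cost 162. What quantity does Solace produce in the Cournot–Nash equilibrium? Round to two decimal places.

72.33

Solace's profit: π_S = (345 - Q)q_S - (145q_S). Setting ∂π_S/∂q_S = 0: 200 - 2q_S - (q_X) = 0.
Xenon's profit: π_X = (345 - Q)q_X - (162q_X). Setting ∂π_X/∂q_X = 0: 183 - 2q_X - (q_S) = 0.
Rearranging gives the reaction functions q_S = (200 - q_X)/2 and q_X = (183 - q_S)/2.
Solving the pair: q_S = 217/3, q_X = 166/3.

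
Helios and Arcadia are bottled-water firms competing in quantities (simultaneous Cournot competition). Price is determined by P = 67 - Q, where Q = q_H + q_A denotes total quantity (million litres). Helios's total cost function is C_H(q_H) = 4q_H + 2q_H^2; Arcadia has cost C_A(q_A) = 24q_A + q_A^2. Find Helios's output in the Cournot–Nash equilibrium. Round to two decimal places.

9.09

Helios's profit: π_H = (67 - Q)q_H - (4q_H + 2q_H²). Setting ∂π_H/∂q_H = 0: 63 - 6q_H - (q_A) = 0.
Arcadia's profit: π_A = (67 - Q)q_A - (24q_A + q_A²). Setting ∂π_A/∂q_A = 0: 43 - 4q_A - (q_H) = 0.
Rearranging gives the reaction functions q_H = (63 - q_A)/6 and q_A = (43 - q_H)/4.
Substituting one into the other gives q_H = 209/23 and q_A = 195/23.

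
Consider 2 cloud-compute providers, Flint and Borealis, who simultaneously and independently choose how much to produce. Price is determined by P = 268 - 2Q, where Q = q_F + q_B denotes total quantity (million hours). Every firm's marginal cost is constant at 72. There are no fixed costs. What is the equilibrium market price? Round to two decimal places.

137.33

Each firm earns π_i = (268 - 2Q)q_i - 72q_i.
Setting ∂π_i/∂q_i = 0 with rivals' quantities fixed: 196 - 4q_i - 2q_j = 0.
With identical firms every q_j equals q_i, so q_j = q_i and 196 = 6q_i, giving q_i = 98/3.
Total output Q = 196/3, so price P = 268 - 2·(196/3) = 412/3.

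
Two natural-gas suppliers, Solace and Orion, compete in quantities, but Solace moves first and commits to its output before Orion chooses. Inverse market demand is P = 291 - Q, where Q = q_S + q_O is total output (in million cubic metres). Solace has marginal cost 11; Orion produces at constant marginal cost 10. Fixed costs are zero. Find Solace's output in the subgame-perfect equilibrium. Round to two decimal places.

The follower Orion best-responds to any q_S: π_O = (291 - Q)q_O - 10q_O.
∂π_O/∂q_O = 281 - q_S - 2q_O = 0 gives the reaction function q_O = (281 - q_S)/2.
The leader anticipates this reaction. Substituting into P = 291 - Q gives P = 301/2 - (1/2)q_S, so π_S = (301/2 - (1/2)q_S)q_S - 11q_S.
Maximising: ∂π_S/∂q_S = 279/2 - q_S = 0, giving q_S = 279/2.
Then q_O = (281 - 279/2)/2 = 283/4.

139.50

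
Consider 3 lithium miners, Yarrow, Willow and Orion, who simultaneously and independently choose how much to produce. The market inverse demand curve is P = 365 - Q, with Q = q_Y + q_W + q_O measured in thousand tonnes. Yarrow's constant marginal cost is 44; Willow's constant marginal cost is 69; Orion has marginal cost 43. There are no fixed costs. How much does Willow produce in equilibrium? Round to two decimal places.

Yarrow's profit: π_Y = (365 - Q)q_Y - (44q_Y). Setting ∂π_Y/∂q_Y = 0: 321 - 2q_Y - (q_W + q_O) = 0.
Willow's profit: π_W = (365 - Q)q_W - (69q_W). Setting ∂π_W/∂q_W = 0: 296 - 2q_W - (q_Y + q_O) = 0.
Orion's first-order condition: 322 - 2q_O - (q_Y + q_W) = 0.
Summing all 3 equations gives 939 − 4Q = 0, hence Q = 939/4.
Back-substituting: q_Y = (321 − 939/4) = 345/4, q_W = (296 − 939/4) = 245/4, q_O = (322 − 939/4) = 349/4.

61.25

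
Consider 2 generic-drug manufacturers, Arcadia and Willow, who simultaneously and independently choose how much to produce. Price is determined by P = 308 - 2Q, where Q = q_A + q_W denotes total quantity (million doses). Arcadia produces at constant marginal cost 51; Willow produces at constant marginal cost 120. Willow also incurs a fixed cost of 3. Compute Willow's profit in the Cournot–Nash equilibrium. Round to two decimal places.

783.72

Arcadia's profit: π_A = (308 - 2Q)q_A - (51q_A). Setting ∂π_A/∂q_A = 0: 257 - 4q_A - 2(q_W) = 0.
Willow's first-order condition: 188 - 4q_W - 2(q_A) = 0.
So q_A = (257 - 2q_W)/4 and q_W = (188 - 2q_A)/4.
Solving the pair: q_A = 163/3, q_W = 119/6.
Price P = 308 - 2·(445/6) = 479/3.
Willow's profit: (479/3 - 120)·(119/6) - 3 = 783.7222.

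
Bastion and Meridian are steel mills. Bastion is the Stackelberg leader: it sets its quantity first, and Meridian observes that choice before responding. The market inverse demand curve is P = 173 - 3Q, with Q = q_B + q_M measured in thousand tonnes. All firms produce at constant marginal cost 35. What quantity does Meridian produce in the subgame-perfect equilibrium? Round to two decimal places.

Solve by backward induction. Given q_B, the follower Meridian maximises π_M = (173 - 3q_B - 3q_M)q_M - 35q_M.
∂π_M/∂q_M = 138 - 3q_B - 6q_M = 0 gives the reaction function q_M = (138 - 3q_B)/6.
Bastion substitutes q_M(q_B) into its own profit: π_B = q_B(173 - 3q_B - (138 - 3q_B)/2) - 35q_B = (104 - (3/2)q_B)q_B - 35q_B.
The leader's first-order condition 69 - 3q_B = 0 yields q_B = 23.
Then q_M = (138 - 3·23)/6 = 23/2.

11.50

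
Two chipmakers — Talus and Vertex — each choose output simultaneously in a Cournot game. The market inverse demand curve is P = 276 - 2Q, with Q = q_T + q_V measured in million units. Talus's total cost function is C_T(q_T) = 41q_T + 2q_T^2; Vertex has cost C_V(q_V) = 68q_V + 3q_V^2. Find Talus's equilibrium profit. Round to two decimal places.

2590.27

Talus's profit: π_T = (276 - 2Q)q_T - (41q_T + 2q_T²). Setting ∂π_T/∂q_T = 0: 235 - 8q_T - 2(q_V) = 0.
Vertex's first-order condition: 208 - 10q_V - 2(q_T) = 0.
Best responses: q_T = (235 - 2q_V)/8, q_V = (208 - 2q_T)/10.
Solving the pair: q_T = 967/38, q_V = 597/38.
Price P = 276 - 2·(782/19) = 193.6842.
Talus's profit: 193.6842·(967/38) - 41·(967/38) - 2(967/38)² = 2590.2742.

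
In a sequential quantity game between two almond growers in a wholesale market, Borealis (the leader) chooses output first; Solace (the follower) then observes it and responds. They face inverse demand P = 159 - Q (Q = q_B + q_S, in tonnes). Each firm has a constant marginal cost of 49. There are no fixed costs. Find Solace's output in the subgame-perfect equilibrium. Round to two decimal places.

27.50

Solve by backward induction. Given q_B, the follower Solace maximises π_S = (159 - q_B - q_S)q_S - 49q_S.
Setting the follower's marginal profit to zero, 110 - q_B - 2q_S = 0, i.e. q_S = (110 - q_B)/2.
Borealis substitutes q_S(q_B) into its own profit: π_B = q_B(159 - q_B - (110 - q_B)/2) - 49q_B = (104 - (1/2)q_B)q_B - 49q_B.
Leader FOC: 55 - q_B = 0, so q_B = 55.
Then q_S = (110 - 55)/2 = 55/2.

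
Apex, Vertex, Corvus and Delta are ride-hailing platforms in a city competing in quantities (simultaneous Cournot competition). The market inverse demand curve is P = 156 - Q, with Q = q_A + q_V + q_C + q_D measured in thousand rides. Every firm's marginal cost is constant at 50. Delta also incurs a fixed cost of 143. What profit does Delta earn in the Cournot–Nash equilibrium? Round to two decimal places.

A representative firm's profit is π_i = q_i(156 - Q) - 50q_i.
Setting ∂π_i/∂q_i = 0 with rivals' quantities fixed: 106 - 2q_i - Σ_{j≠i} q_j = 0.
By symmetry each firm produces the same amount; substituting Σ_{j≠i} q_j = 3q_i yields q_i = 106/5.
Price P = 156 - 424/5 = 356/5.
Delta's profit: (356/5 - 50)·(106/5) - 143 = 306.4400.

306.44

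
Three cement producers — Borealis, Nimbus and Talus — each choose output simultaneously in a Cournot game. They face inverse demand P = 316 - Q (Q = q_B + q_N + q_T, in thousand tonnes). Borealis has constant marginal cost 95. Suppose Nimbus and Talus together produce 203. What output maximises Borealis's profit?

With rivals' combined output fixed at 203, Borealis's profit is π_B = (316 - 203 - q_B)q_B - (95q_B) = (113 - q_B)q_B - (95q_B).
∂π_B/∂q_B = 18 - 2q_B = 0, so q_B = 9.

9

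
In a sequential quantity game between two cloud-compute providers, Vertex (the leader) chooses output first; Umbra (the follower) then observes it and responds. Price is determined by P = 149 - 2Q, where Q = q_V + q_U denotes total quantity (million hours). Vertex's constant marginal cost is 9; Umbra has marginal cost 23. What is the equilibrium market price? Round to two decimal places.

Solve by backward induction. Given q_V, the follower Umbra maximises π_U = (149 - 2q_V - 2q_U)q_U - 23q_U.
∂π_U/∂q_U = 126 - 2q_V - 4q_U = 0 gives the reaction function q_U = (126 - 2q_V)/4.
The leader anticipates this reaction. Substituting into P = 149 - 2Q gives P = 86 - q_V, so π_V = (86 - q_V)q_V - 9q_V.
Leader FOC: 77 - 2q_V = 0, so q_V = 77/2.
Then q_U = (126 - 2·(77/2))/4 = 49/4.
Total output Q = 203/4, so price P = 149 - 2·(203/4) = 95/2.

47.50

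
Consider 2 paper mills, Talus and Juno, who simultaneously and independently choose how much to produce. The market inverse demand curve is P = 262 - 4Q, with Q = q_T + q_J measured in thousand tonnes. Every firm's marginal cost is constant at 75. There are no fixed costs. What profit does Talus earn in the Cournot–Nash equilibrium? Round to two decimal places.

Each firm earns π_i = (262 - 4Q)q_i - 75q_i.
Setting ∂π_i/∂q_i = 0 with rivals' quantities fixed: 187 - 8q_i - 4q_j = 0.
With identical firms every q_j equals q_i, so q_j = q_i and 187 = 12q_i, giving q_i = 187/12.
Price P = 262 - 4·(187/6) = 412/3.
Talus's profit: (412/3 - 75)·(187/12) = 971.3611.

971.36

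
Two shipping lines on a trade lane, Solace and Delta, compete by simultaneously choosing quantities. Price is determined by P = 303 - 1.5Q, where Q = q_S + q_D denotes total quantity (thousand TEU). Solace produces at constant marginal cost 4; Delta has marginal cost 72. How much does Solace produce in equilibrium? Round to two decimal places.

Solace's profit: π_S = (303 - 1.5Q)q_S - (4q_S). Setting ∂π_S/∂q_S = 0: 299 - 3q_S - (3/2)(q_D) = 0.
Delta's first-order condition: 231 - 3q_D - (3/2)(q_S) = 0.
Rearranging gives the reaction functions q_S = (299 - (3/2)q_D)/3 and q_D = (231 - (3/2)q_S)/3.
Substituting one into the other gives q_S = 734/9 and q_D = 326/9.

81.56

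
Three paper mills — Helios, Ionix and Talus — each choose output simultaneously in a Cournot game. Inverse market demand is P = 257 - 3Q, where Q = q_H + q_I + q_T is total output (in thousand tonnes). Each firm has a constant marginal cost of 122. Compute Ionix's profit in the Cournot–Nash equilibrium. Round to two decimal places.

379.69

Each firm earns π_i = (257 - 3Q)q_i - 122q_i.
Setting ∂π_i/∂q_i = 0 with rivals' quantities fixed: 135 - 6q_i - 3·Σ_{j≠i} q_j = 0.
With identical firms every q_j equals q_i, so Σ_{j≠i} q_j = 2q_i and 135 = 12q_i, giving q_i = 45/4.
Price P = 257 - 3·(135/4) = 623/4.
Ionix's profit: (623/4 - 122)·(45/4) = 379.6875.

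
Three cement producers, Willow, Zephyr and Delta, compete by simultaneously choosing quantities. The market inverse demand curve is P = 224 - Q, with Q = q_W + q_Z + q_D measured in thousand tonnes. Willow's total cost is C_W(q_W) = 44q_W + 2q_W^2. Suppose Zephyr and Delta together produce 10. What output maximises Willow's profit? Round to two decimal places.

With rivals' combined output fixed at 10, Willow's profit is π_W = (224 - 10 - q_W)q_W - (44q_W + 2q_W²) = (214 - q_W)q_W - (44q_W + 2q_W²).
∂π_W/∂q_W = 170 - 6q_W = 0, so q_W = 85/3.

28.33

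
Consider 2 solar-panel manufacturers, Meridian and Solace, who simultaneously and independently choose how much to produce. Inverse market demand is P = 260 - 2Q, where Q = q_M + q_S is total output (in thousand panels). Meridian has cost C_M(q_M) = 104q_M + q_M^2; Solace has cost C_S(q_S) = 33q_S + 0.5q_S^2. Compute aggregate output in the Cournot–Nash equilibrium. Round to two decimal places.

52.92

Meridian's profit: π_M = (260 - 2Q)q_M - (104q_M + q_M²). Setting ∂π_M/∂q_M = 0: 156 - 6q_M - 2(q_S) = 0.
Solace's first-order condition: 227 - 5q_S - 2(q_M) = 0.
So q_M = (156 - 2q_S)/6 and q_S = (227 - 2q_M)/5.
Substituting one into the other gives q_M = 163/13 and q_S = 525/13.
Total output Q = 163/13 + 525/13 = 688/13.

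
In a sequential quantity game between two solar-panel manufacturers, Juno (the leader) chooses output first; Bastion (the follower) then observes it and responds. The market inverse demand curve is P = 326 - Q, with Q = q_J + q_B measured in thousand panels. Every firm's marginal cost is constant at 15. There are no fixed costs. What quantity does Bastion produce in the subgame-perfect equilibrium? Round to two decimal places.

77.75

Solve by backward induction. Given q_J, the follower Bastion maximises π_B = (326 - q_J - q_B)q_B - 15q_B.
Setting the follower's marginal profit to zero, 311 - q_J - 2q_B = 0, i.e. q_B = (311 - q_J)/2.
Juno substitutes q_B(q_J) into its own profit: π_J = q_J(326 - q_J - (311 - q_J)/2) - 15q_J = (341/2 - (1/2)q_J)q_J - 15q_J.
The leader's first-order condition 311/2 - q_J = 0 yields q_J = 311/2.
Then q_B = (311 - 311/2)/2 = 311/4.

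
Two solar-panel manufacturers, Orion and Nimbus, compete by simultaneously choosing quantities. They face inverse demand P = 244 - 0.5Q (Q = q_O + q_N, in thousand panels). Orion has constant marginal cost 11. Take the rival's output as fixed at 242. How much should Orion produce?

With the rival's output fixed at 242, Orion's profit is π_O = (244 - (1/2)·242 - (1/2)q_O)q_O - (11q_O) = (123 - (1/2)q_O)q_O - (11q_O).
∂π_O/∂q_O = 112 - q_O = 0, so q_O = 112.

112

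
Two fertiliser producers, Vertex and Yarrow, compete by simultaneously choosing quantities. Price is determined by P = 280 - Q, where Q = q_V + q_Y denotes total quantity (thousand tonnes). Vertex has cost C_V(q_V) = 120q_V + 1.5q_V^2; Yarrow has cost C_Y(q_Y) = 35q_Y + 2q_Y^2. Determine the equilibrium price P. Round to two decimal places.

Vertex's profit: π_V = (280 - Q)q_V - (120q_V + (3/2)q_V²). Setting ∂π_V/∂q_V = 0: 160 - 5q_V - (q_Y) = 0.
Yarrow's first-order condition: 245 - 6q_Y - (q_V) = 0.
Rearranging gives the reaction functions q_V = (160 - q_Y)/5 and q_Y = (245 - q_V)/6.
Solving the pair: q_V = 715/29, q_Y = 1065/29.
Total output Q = 1780/29, so price P = 280 - 1780/29 = 218.6207.

218.62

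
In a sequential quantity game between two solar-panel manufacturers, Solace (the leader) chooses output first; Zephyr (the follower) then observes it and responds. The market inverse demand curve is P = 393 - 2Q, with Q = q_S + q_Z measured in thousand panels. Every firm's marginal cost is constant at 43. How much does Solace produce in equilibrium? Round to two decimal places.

87.50

The follower Zephyr best-responds to any q_S: π_Z = (393 - 2Q)q_Z - 43q_Z.
Follower FOC: 350 - 2q_S - 4q_Z = 0, so q_Z(q_S) = (350 - 2q_S)/4.
Solace substitutes q_Z(q_S) into its own profit: π_S = q_S(393 - 2q_S - (350 - 2q_S)/2) - 43q_S = (218 - q_S)q_S - 43q_S.
Maximising: ∂π_S/∂q_S = 175 - 2q_S = 0, giving q_S = 175/2.
Then q_Z = (350 - 2·(175/2))/4 = 175/4.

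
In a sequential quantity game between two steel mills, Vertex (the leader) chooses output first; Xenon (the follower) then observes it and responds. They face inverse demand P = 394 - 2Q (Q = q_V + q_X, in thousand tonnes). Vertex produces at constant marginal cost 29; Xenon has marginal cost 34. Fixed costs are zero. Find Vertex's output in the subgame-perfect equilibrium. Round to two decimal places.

92.50

The follower Xenon best-responds to any q_V: π_X = (394 - 2Q)q_X - 34q_X.
Follower FOC: 360 - 2q_V - 4q_X = 0, so q_X(q_V) = (360 - 2q_V)/4.
The leader anticipates this reaction. Substituting into P = 394 - 2Q gives P = 214 - q_V, so π_V = (214 - q_V)q_V - 29q_V.
The leader's first-order condition 185 - 2q_V = 0 yields q_V = 185/2.
Then q_X = (360 - 2·(185/2))/4 = 175/4.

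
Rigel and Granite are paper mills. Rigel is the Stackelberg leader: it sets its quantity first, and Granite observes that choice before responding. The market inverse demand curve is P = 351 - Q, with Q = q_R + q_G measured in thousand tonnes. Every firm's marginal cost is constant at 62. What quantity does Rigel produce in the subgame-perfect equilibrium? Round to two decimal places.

144.50

The follower Granite best-responds to any q_R: π_G = (351 - Q)q_G - 62q_G.
Setting the follower's marginal profit to zero, 289 - q_R - 2q_G = 0, i.e. q_G = (289 - q_R)/2.
Rigel substitutes q_G(q_R) into its own profit: π_R = q_R(351 - q_R - (289 - q_R)/2) - 62q_R = (413/2 - (1/2)q_R)q_R - 62q_R.
The leader's first-order condition 289/2 - q_R = 0 yields q_R = 289/2.
Then q_G = (289 - 289/2)/2 = 289/4.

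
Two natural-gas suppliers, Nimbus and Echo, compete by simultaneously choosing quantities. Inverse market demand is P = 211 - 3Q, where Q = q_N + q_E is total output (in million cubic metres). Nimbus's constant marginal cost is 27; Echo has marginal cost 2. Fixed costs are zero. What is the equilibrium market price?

Nimbus's profit: π_N = (211 - 3Q)q_N - (27q_N). Setting ∂π_N/∂q_N = 0: 184 - 6q_N - 3(q_E) = 0.
Echo's profit: π_E = (211 - 3Q)q_E - (2q_E). Setting ∂π_E/∂q_E = 0: 209 - 6q_E - 3(q_N) = 0.
So q_N = (184 - 3q_E)/6 and q_E = (209 - 3q_N)/6.
Solving the pair: q_N = 53/3, q_E = 26.
Total output Q = 131/3, so price P = 211 - 3·(131/3) = 80.

80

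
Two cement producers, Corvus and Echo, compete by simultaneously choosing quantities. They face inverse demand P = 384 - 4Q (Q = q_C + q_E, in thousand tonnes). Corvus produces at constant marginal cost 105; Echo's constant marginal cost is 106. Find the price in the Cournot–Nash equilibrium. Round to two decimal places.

198.33

Corvus's profit: π_C = (384 - 4Q)q_C - (105q_C). Setting ∂π_C/∂q_C = 0: 279 - 8q_C - 4(q_E) = 0.
Echo's profit: π_E = (384 - 4Q)q_E - (106q_E). Setting ∂π_E/∂q_E = 0: 278 - 8q_E - 4(q_C) = 0.
So q_C = (279 - 4q_E)/8 and q_E = (278 - 4q_C)/8.
Substituting one into the other gives q_C = 70/3 and q_E = 277/12.
Total output Q = 557/12, so price P = 384 - 4·(557/12) = 595/3.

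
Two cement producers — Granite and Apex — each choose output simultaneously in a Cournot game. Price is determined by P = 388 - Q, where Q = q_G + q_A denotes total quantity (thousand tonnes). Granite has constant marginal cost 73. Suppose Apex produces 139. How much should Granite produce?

With the rival's output fixed at 139, Granite's profit is π_G = (388 - 139 - q_G)q_G - (73q_G) = (249 - q_G)q_G - (73q_G).
∂π_G/∂q_G = 176 - 2q_G = 0, so q_G = 88.

88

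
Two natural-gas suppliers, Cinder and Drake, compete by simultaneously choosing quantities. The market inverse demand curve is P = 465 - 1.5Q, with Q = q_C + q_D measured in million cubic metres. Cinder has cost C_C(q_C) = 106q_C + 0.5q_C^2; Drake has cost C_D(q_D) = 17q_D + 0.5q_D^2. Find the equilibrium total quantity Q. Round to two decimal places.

Cinder's profit: π_C = (465 - 1.5Q)q_C - (106q_C + (1/2)q_C²). Setting ∂π_C/∂q_C = 0: 359 - 4q_C - (3/2)(q_D) = 0.
Drake's profit: π_D = (465 - 1.5Q)q_D - (17q_D + (1/2)q_D²). Setting ∂π_D/∂q_D = 0: 448 - 4q_D - (3/2)(q_C) = 0.
Rearranging gives the reaction functions q_C = (359 - (3/2)q_D)/4 and q_D = (448 - (3/2)q_C)/4.
Substituting one into the other gives q_C = 55.5636 and q_D = 91.1636.
Total output Q = 55.5636 + 91.1636 = 1614/11.

146.73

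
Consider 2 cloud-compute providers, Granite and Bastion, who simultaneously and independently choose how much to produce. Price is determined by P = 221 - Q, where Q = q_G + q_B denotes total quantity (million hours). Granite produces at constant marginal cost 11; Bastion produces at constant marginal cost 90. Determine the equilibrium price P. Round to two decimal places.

Granite's profit: π_G = (221 - Q)q_G - (11q_G). Setting ∂π_G/∂q_G = 0: 210 - 2q_G - (q_B) = 0.
Bastion's first-order condition: 131 - 2q_B - (q_G) = 0.
Rearranging gives the reaction functions q_G = (210 - q_B)/2 and q_B = (131 - q_G)/2.
Substituting one into the other gives q_G = 289/3 and q_B = 52/3.
Total output Q = 341/3, so price P = 221 - 341/3 = 322/3.

107.33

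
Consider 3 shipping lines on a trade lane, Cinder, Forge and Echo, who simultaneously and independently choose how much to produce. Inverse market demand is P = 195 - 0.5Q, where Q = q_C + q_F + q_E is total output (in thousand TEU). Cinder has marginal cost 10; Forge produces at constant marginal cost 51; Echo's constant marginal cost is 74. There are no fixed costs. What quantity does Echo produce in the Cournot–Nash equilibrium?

17

Cinder's profit: π_C = (195 - 0.5Q)q_C - (10q_C). Setting ∂π_C/∂q_C = 0: 185 - q_C - (1/2)(q_F + q_E) = 0.
Forge's first-order condition: 144 - q_F - (1/2)(q_C + q_E) = 0.
Echo's profit: π_E = (195 - 0.5Q)q_E - (74q_E). Setting ∂π_E/∂q_E = 0: 121 - q_E - (1/2)(q_C + q_F) = 0.
Adding the 3 first-order conditions: 450 − 2Q = 0, so Q = 225.
Back-substituting: q_C = (185 − 225/2)/(1/2) = 145, q_F = (144 − 225/2)/(1/2) = 63, q_E = (121 − 225/2)/(1/2) = 17.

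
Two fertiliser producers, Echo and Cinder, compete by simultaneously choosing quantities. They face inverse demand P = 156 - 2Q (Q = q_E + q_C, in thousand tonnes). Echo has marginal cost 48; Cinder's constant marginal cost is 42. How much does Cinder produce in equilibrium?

Echo's profit: π_E = (156 - 2Q)q_E - (48q_E). Setting ∂π_E/∂q_E = 0: 108 - 4q_E - 2(q_C) = 0.
Cinder's profit: π_C = (156 - 2Q)q_C - (42q_C). Setting ∂π_C/∂q_C = 0: 114 - 4q_C - 2(q_E) = 0.
Rearranging gives the reaction functions q_E = (108 - 2q_C)/4 and q_C = (114 - 2q_E)/4.
Solving the pair: q_E = 17, q_C = 20.

20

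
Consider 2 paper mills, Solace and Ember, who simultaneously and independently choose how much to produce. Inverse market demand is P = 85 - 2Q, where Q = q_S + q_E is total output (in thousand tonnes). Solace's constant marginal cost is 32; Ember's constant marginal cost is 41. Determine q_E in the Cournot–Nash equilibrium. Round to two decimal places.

5.83

Solace's profit: π_S = (85 - 2Q)q_S - (32q_S). Setting ∂π_S/∂q_S = 0: 53 - 4q_S - 2(q_E) = 0.
Ember's profit: π_E = (85 - 2Q)q_E - (41q_E). Setting ∂π_E/∂q_E = 0: 44 - 4q_E - 2(q_S) = 0.
Rearranging gives the reaction functions q_S = (53 - 2q_E)/4 and q_E = (44 - 2q_S)/4.
Substituting one into the other gives q_S = 31/3 and q_E = 35/6.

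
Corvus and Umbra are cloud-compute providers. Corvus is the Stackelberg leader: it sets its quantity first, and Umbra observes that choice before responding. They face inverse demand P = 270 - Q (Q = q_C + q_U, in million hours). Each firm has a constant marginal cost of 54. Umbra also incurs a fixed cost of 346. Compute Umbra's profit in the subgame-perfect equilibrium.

2570

The follower Umbra best-responds to any q_C: π_U = (270 - Q)q_U - 54q_U.
∂π_U/∂q_U = 216 - q_C - 2q_U = 0 gives the reaction function q_U = (216 - q_C)/2.
The leader anticipates this reaction. Substituting into P = 270 - Q gives P = 162 - (1/2)q_C, so π_C = (162 - (1/2)q_C)q_C - 54q_C.
Leader FOC: 108 - q_C = 0, so q_C = 108.
Then q_U = (216 - 108)/2 = 54.
Price P = 270 - 162 = 108.
Umbra's profit: (108 - 54)·54 - 346 = 2570.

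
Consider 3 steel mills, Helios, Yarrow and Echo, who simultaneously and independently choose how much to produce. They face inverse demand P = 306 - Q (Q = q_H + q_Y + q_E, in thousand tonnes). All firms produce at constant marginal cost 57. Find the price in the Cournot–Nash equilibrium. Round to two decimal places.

119.25

Each firm earns π_i = (306 - Q)q_i - 57q_i.
Setting ∂π_i/∂q_i = 0 with rivals' quantities fixed: 249 - 2q_i - Σ_{j≠i} q_j = 0.
With identical firms every q_j equals q_i, so Σ_{j≠i} q_j = 2q_i and 249 = 4q_i, giving q_i = 249/4.
Total output Q = 747/4, so price P = 306 - 747/4 = 477/4.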